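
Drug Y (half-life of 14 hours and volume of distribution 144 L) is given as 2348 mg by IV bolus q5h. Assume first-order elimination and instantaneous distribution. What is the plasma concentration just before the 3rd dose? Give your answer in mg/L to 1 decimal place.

22.7 mg/L

f = (1/2)^(τ/t½) = (1/2)^(5/14) ≈ 0.7807.
C₀ = D/Vd = 2348/144 ≈ 16.306 mg/L.
Before the 3rd dose, 2 doses have been given. Superposition: Cmin = C₀·(f + f²).
≈ 16.306 × (0.7807 + 0.6095) ≈ 16.306 × 1.3902 ≈ 22.669 mg/L.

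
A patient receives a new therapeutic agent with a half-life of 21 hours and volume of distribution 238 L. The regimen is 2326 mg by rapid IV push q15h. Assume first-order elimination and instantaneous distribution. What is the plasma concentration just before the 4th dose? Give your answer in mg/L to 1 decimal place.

11.8 mg/L

f = (1/2)^(τ/t½) = (1/2)^(15/21) ≈ 0.6095.
C₀ = D/Vd = 2326/238 ≈ 9.773 mg/L.
Before the 4th dose, 3 doses have been given. Superposition: Cmin = C₀·(f + f² + … + f^3).
≈ 9.773 × (0.6095 + 0.3715 + 0.2264) ≈ 9.773 × 1.2074 ≈ 11.800 mg/L.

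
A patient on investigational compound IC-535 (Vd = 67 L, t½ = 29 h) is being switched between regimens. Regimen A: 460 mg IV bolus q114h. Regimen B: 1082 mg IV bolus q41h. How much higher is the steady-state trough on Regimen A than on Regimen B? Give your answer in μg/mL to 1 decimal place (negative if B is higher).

Regimen A: f = (1/2)^(114/29) ≈ 0.0656; Cmin,ss = (460/67)·f/(1−f) ≈ 0.482 μg/mL.
Regimen B: f = (1/2)^(41/29) ≈ 0.3753; Cmin,ss = (1082/67)·f/(1−f) ≈ 9.702 μg/mL.
Difference ≈ 0.482 − 9.702 ≈ -9.220 μg/mL.

-9.2 μg/mL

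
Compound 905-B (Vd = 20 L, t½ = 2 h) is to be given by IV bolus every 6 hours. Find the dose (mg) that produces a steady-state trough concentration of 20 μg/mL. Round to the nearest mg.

2800 mg

τ/t½ = 6/2 ≈ 3, so f = (1/2)^(6/2) ≈ 0.125000.
Cmin,ss = (D/Vd)·f/(1−f), so D = Cmin,ss·Vd·(1−f)/f.
D = 20 × 20 × (1−f)/f ≈ 20 × 20 × 7.00000 ≈ 2800.00 mg.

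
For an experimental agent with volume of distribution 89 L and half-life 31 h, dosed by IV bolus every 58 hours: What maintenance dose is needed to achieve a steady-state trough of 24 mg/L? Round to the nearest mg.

5677 mg

τ/t½ = 58/31 ≈ 1.871, so f = (1/2)^(58/31) ≈ 0.273390.
Cmin,ss = (D/Vd)·f/(1−f), so D = Cmin,ss·Vd·(1−f)/f.
D = 24 × 89 × (1−f)/f ≈ 24 × 89 × 2.65778 ≈ 5677.02 mg.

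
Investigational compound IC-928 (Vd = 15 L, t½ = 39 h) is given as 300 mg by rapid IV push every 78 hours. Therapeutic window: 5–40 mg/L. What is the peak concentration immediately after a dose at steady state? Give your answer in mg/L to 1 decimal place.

τ = 78 h = 2 half-lives, so f = (1/2)^2 = 0.25.
Accumulation ratio R = 1/(1 − f) = 1/0.75 = 4/3.
Single-dose peak C₀ = D/Vd = 300/15 = 20 mg/L.
Steady-state peak Cmax,ss = C₀·R = 20 × 4/3 ≈ 26.667 mg/L.
Peak 26.7 mg/L vs MTC 40 mg/L: below toxic threshold.

26.7 mg/L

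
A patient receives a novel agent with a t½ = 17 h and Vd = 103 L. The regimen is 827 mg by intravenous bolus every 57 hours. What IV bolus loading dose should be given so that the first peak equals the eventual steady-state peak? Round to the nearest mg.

917 mg

f = (1/2)^(57/17) ≈ 0.097873; accumulation ratio R = 1/(1−f) ≈ 1.10849.
Loading dose to hit Cmax,ss on first dose: D_load = D_maint·R ≈ 827 × 1.10849 ≈ 916.72 mg.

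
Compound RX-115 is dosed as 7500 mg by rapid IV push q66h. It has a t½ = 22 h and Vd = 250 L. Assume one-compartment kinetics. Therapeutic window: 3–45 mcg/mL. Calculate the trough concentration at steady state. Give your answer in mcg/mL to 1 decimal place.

4.3 mcg/mL

τ = 66 h = 3 half-lives, so f = (1/2)^3 = 0.125.
Accumulation ratio R = 1/(1 − f) = 1/0.875 = 8/7.
Single-dose peak C₀ = D/Vd = 7500/250 = 30 mcg/mL.
Steady-state peak Cmax,ss = C₀·R = 30 × 8/7 ≈ 34.286 mcg/mL.
Steady-state trough Cmin,ss = Cmax,ss·f ≈ 34.286 × 0.125 ≈ 4.286 mcg/mL.
Trough 4.3 mcg/mL vs MEC 3 mcg/mL: adequate.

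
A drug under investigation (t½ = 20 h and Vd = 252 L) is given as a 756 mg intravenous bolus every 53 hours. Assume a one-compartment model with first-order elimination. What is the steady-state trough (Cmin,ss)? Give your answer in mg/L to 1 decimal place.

0.6 mg/L

τ/t½ = 53/20 ≈ 2.65, so fraction remaining f = (1/2)^(53/20) ≈ 0.1593.
Each bolus raises the concentration by D/Vd = 756/252 ≈ 3.000 mg/L.
Steady-state trough Cmin,ss = C₀·f/(1−f) ≈ 3.000 × 0.1593/0.8407 ≈ 0.568 mg/L.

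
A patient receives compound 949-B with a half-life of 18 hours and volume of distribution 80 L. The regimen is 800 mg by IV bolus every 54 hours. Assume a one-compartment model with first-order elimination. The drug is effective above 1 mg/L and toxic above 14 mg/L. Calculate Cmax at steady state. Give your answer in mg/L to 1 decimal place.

11.4 mg/L

The dosing interval is 3 half-lives, so f = 2^(−3) = 0.125.
At steady state, R = 1/(1 − 0.125) = 8/7.
Single-dose peak C₀ = D/Vd = 800/80 = 10 mg/L.
Steady-state peak Cmax,ss = C₀·R = 10 × 8/7 ≈ 11.429 mg/L.
Peak 11.4 mg/L vs MTC 14 mg/L: below toxic threshold.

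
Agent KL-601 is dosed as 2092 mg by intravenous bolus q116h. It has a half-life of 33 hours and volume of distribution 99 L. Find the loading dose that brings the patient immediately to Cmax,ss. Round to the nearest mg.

2293 mg

f = (1/2)^(116/33) ≈ 0.087465; accumulation ratio R = 1/(1−f) ≈ 1.09585.
Loading dose to hit Cmax,ss on first dose: D_load = D_maint·R ≈ 2092 × 1.09585 ≈ 2292.52 mg.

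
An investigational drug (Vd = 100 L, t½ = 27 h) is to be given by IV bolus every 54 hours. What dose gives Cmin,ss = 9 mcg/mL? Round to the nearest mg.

2700 mg

τ/t½ = 54/27 ≈ 2, so f = (1/2)^(54/27) ≈ 0.250000.
Cmin,ss = (D/Vd)·f/(1−f), so D = Cmin,ss·Vd·(1−f)/f.
D = 9 × 100 × (1−f)/f ≈ 9 × 100 × 3.00000 ≈ 2700.00 mg.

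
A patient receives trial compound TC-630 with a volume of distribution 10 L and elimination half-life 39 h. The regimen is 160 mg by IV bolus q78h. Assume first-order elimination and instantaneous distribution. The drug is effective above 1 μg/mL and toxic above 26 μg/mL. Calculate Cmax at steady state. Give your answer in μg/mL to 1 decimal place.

21.3 μg/mL

τ = 78 h = 2 half-lives, so f = (1/2)^2 = 0.25.
Accumulation ratio R = 1/(1 − f) = 1/0.75 = 4/3.
Single-dose peak C₀ = D/Vd = 160/10 = 16 μg/mL.
Steady-state peak Cmax,ss = C₀·R = 16 × 4/3 ≈ 21.333 μg/mL.
Peak 21.3 μg/mL vs MTC 26 μg/mL: below toxic threshold.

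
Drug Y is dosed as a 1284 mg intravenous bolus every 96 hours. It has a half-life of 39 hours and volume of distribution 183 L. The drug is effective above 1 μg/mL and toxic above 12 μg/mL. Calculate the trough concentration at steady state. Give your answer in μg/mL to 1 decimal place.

k = ln2/t½ = ln2/39 ≈ 0.017773 h⁻¹; fraction remaining f = e^(−kτ) = e^(−0.017773×96) ≈ 0.1816.
Each bolus raises the concentration by D/Vd = 1284/183 ≈ 7.016 μg/mL.
Steady-state trough Cmin,ss = C₀·f/(1−f) ≈ 7.016 × 0.1816/0.8184 ≈ 1.557 μg/mL.
Trough 1.6 μg/mL vs MEC 1 μg/mL: adequate.

1.6 μg/mL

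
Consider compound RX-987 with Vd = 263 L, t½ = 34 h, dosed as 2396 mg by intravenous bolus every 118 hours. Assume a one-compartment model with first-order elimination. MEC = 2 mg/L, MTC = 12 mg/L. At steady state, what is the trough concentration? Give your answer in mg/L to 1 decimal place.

0.9 mg/L

τ/t½ = 118/34 ≈ 3.4706, so fraction remaining f = (1/2)^(118/34) ≈ 0.0902.
Each bolus raises the concentration by D/Vd = 2396/263 ≈ 9.110 mg/L.
Steady-state trough Cmin,ss = C₀·f/(1−f) ≈ 9.110 × 0.0902/0.9098 ≈ 0.903 mg/L.
Trough 0.9 mg/L vs MEC 2 mg/L: subtherapeutic.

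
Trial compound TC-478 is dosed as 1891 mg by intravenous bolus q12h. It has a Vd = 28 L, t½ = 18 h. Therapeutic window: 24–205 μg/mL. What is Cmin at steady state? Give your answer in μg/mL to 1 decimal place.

Over one 12-h interval, 12/18 ≈ 0.66667 half-lives elapse, leaving f ≈ 0.6300 of each dose.
At steady state, accumulation factor R = 1/(1 − e^(−kτ)) ≈ 2.7027.
Each bolus raises the concentration by D/Vd = 1891/28 ≈ 67.536 μg/mL.
Steady-state peak Cmax,ss = C₀·R ≈ 67.536 × 2.7027 ≈ 182.530 μg/mL.
One interval later, Cmin,ss = Cmax,ss·e^(−kτ) ≈ 182.530 × 0.6300 ≈ 114.994 μg/mL.
Trough 115.0 μg/mL vs MEC 24 μg/mL: adequate.

115.0 μg/mL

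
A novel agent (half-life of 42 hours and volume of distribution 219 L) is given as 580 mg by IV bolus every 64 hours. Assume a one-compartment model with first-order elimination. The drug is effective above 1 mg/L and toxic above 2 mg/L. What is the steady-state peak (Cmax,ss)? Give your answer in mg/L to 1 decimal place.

k = ln2/t½ = ln2/42 ≈ 0.016504 h⁻¹; fraction remaining f = e^(−kτ) = e^(−0.016504×64) ≈ 0.3478.
Accumulation ratio R = 1/(1 − f) ≈ 1/0.6522 ≈ 1.5333.
Each bolus raises the concentration by D/Vd = 580/219 ≈ 2.648 mg/L.
Steady-state peak Cmax,ss = C₀·R ≈ 2.648 × 1.5333 ≈ 4.060 mg/L.
Peak 4.1 mg/L vs MTC 2 mg/L: exceeds toxic threshold.

4.1 mg/L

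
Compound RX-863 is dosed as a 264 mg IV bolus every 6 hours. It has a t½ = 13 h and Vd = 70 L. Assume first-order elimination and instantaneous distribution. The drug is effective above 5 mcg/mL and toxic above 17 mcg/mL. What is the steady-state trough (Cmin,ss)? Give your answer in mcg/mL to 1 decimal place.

Over one 6-h interval, 6/13 ≈ 0.46154 half-lives elapse, leaving f ≈ 0.7262 of each dose.
Each bolus raises the concentration by D/Vd = 264/70 ≈ 3.771 mcg/mL.
Steady-state trough Cmin,ss = C₀·f/(1−f) ≈ 3.771 × 0.7262/0.2738 ≈ 10.002 mcg/mL.
Trough 10.0 mcg/mL vs MEC 5 mcg/mL: adequate.

10.0 mcg/mL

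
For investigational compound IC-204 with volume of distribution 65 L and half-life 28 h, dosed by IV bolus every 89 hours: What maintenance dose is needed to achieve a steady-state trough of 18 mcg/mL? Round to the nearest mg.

τ/t½ = 89/28 ≈ 3.1786, so f = (1/2)^(89/28) ≈ 0.110447.
Cmin,ss = (D/Vd)·f/(1−f), so D = Cmin,ss·Vd·(1−f)/f.
D = 18 × 65 × (1−f)/f ≈ 18 × 65 × 8.05412 ≈ 9423.32 mg.

9423 mg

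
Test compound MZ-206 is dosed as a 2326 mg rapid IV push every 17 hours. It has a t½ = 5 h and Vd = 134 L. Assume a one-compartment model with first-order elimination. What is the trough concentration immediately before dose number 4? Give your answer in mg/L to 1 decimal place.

1.8 mg/L

f = (1/2)^(τ/t½) = (1/2)^(17/5) ≈ 0.0947.
C₀ = D/Vd = 2326/134 ≈ 17.358 mg/L.
Before the 4th dose, 3 doses have been given. Superposition: Cmin = C₀·(f + f² + … + f^3).
≈ 17.358 × (0.0947 + 0.0090 + 0.0008) ≈ 17.358 × 0.1045 ≈ 1.814 mg/L.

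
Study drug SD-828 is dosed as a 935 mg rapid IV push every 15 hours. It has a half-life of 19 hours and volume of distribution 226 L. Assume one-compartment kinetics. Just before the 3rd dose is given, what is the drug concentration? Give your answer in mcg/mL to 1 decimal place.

3.8 mcg/mL

f = (1/2)^(τ/t½) = (1/2)^(15/19) ≈ 0.5786.
C₀ = D/Vd = 935/226 ≈ 4.137 mcg/mL.
Before the 3rd dose, 2 doses have been given. Superposition: Cmin = C₀·(f + f²).
≈ 4.137 × (0.5786 + 0.3348) ≈ 4.137 × 0.9134 ≈ 3.779 mcg/mL.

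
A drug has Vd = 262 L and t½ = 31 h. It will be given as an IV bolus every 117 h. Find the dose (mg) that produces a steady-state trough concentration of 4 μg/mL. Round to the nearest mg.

τ/t½ = 117/31 ≈ 3.7742, so f = (1/2)^(117/31) ≈ 0.073089.
Cmin,ss = (D/Vd)·f/(1−f), so D = Cmin,ss·Vd·(1−f)/f.
D = 4 × 262 × (1−f)/f ≈ 4 × 262 × 12.68195 ≈ 13290.68 mg.

13291 mg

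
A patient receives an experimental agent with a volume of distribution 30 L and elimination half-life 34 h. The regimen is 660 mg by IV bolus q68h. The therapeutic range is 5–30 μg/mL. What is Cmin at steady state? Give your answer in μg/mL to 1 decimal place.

The dosing interval is 2 half-lives, so f = 2^(−2) = 0.25.
Accumulation ratio R = 1/(1 − f) = 1/0.75 = 4/3.
Single-dose peak C₀ = D/Vd = 660/30 = 22 μg/mL.
Steady-state peak Cmax,ss = C₀·R = 22 × 4/3 ≈ 29.333 μg/mL.
Steady-state trough Cmin,ss = Cmax,ss·f ≈ 29.333 × 0.25 ≈ 7.333 μg/mL.
Trough 7.3 μg/mL vs MEC 5 μg/mL: adequate.

7.3 μg/mL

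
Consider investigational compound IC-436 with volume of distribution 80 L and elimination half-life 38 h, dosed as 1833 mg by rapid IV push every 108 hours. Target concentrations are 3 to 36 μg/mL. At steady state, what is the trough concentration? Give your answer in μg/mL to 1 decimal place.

k = ln2/t½ = ln2/38 ≈ 0.018241 h⁻¹; fraction remaining f = e^(−kτ) = e^(−0.018241×108) ≈ 0.1395.
Single-dose peak C₀ = D/Vd = 1833/80 ≈ 22.913 μg/mL.
Steady-state trough Cmin,ss = C₀·f/(1−f) ≈ 22.913 × 0.1395/0.8605 ≈ 3.715 μg/mL.
Trough 3.7 μg/mL vs MEC 3 μg/mL: adequate.

3.7 μg/mL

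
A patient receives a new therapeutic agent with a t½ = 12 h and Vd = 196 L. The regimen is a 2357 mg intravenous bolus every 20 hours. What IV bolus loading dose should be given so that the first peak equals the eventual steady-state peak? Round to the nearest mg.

f = (1/2)^(20/12) ≈ 0.314980; accumulation ratio R = 1/(1−f) ≈ 1.45981.
Loading dose to hit Cmax,ss on first dose: D_load = D_maint·R ≈ 2357 × 1.45981 ≈ 3440.77 mg.

3441 mg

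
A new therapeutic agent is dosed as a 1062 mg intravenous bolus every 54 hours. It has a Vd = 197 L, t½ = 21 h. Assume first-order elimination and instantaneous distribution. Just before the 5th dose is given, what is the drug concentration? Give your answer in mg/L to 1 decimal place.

f = (1/2)^(τ/t½) = (1/2)^(54/21) ≈ 0.1682.
C₀ = D/Vd = 1062/197 ≈ 5.391 mg/L.
Before the 5th dose, 4 doses have been given. Superposition: Cmin = C₀·(f + f² + … + f^4).
≈ 5.391 × (0.1682 + 0.0283 + 0.0048 + 0.0008) ≈ 5.391 × 0.2021 ≈ 1.090 mg/L.

1.1 mg/L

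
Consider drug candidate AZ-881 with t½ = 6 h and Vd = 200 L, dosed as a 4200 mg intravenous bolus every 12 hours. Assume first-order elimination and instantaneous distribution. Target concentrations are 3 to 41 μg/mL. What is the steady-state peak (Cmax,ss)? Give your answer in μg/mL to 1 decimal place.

τ = 12 h = 2 half-lives, so f = (1/2)^2 = 0.25.
Accumulation ratio R = 1/(1 − f) = 1/0.75 = 4/3.
Single-dose peak C₀ = D/Vd = 4200/200 = 21 μg/mL.
Steady-state peak Cmax,ss = C₀·R = 21 × 4/3 ≈ 28.000 μg/mL.
Peak 28.0 μg/mL vs MTC 41 μg/mL: below toxic threshold.

28.0 μg/mL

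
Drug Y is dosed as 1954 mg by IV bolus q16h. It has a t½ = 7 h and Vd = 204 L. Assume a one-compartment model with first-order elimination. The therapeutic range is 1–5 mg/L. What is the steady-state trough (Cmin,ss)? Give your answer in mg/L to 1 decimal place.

2.5 mg/L

k = ln2/t½ = ln2/7 ≈ 0.099021 h⁻¹; fraction remaining f = e^(−kτ) = e^(−0.099021×16) ≈ 0.2051.
Each bolus raises the concentration by D/Vd = 1954/204 ≈ 9.578 mg/L.
Steady-state trough Cmin,ss = C₀·f/(1−f) ≈ 9.578 × 0.2051/0.7949 ≈ 2.471 mg/L.
Trough 2.5 mg/L vs MEC 1 mg/L: adequate.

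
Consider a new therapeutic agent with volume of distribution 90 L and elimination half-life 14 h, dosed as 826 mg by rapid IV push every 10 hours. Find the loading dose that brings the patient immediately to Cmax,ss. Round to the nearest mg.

f = (1/2)^(10/14) ≈ 0.609507; accumulation ratio R = 1/(1−f) ≈ 2.56087.
Loading dose to hit Cmax,ss on first dose: D_load = D_maint·R ≈ 826 × 2.56087 ≈ 2115.28 mg.

2115 mg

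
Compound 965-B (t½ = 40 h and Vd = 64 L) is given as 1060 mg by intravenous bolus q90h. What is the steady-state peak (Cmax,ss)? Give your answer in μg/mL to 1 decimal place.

21.0 μg/mL

τ/t½ = 90/40 ≈ 2.25, so fraction remaining f = (1/2)^(90/40) ≈ 0.2102.
At steady state, accumulation factor R = 1/(1 − e^(−kτ)) ≈ 1.2661.
Single-dose peak C₀ = D/Vd = 1060/64 ≈ 16.562 μg/mL.
Steady-state peak Cmax,ss = C₀·R ≈ 16.562 × 1.2661 ≈ 20.969 μg/mL.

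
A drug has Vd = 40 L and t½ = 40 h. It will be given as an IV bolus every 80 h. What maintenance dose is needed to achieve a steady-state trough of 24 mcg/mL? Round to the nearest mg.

τ/t½ = 80/40 ≈ 2, so f = (1/2)^(80/40) ≈ 0.250000.
Cmin,ss = (D/Vd)·f/(1−f), so D = Cmin,ss·Vd·(1−f)/f.
D = 24 × 40 × (1−f)/f ≈ 24 × 40 × 3.00000 ≈ 2880.00 mg.

2880 mg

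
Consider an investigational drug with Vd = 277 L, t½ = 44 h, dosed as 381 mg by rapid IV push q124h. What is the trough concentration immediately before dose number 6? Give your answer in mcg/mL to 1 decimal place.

f = (1/2)^(τ/t½) = (1/2)^(124/44) ≈ 0.1418.
C₀ = D/Vd = 381/277 ≈ 1.375 mcg/mL.
Before the 6th dose, 5 doses have been given. Superposition: Cmin = C₀·(f + f² + … + f^5).
≈ 1.375 × (0.1418 + 0.0201 + 0.0029 + 0.0004 + 0.0001) ≈ 1.375 × 0.1653 ≈ 0.227 mcg/mL.

0.2 mcg/mL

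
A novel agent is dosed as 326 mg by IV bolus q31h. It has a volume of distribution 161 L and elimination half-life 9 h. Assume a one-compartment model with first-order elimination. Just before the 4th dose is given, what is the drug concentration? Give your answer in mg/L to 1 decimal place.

0.2 mg/L

f = (1/2)^(τ/t½) = (1/2)^(31/9) ≈ 0.0919.
C₀ = D/Vd = 326/161 ≈ 2.025 mg/L.
Before the 4th dose, 3 doses have been given. Superposition: Cmin = C₀·(f + f² + … + f^3).
≈ 2.025 × (0.0919 + 0.0084 + 0.0008) ≈ 2.025 × 0.1011 ≈ 0.205 mg/L.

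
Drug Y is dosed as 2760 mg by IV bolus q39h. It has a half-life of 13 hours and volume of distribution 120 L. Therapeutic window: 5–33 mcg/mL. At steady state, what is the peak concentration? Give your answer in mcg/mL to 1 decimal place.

26.3 mcg/mL

τ = 39 h = 3 half-lives, so f = (1/2)^3 = 0.125.
At steady state, R = 1/(1 − 0.125) = 8/7.
Single-dose peak C₀ = D/Vd = 2760/120 = 23 mcg/mL.
Steady-state peak Cmax,ss = C₀·R = 23 × 8/7 ≈ 26.286 mcg/mL.
Peak 26.3 mcg/mL vs MTC 33 mcg/mL: below toxic threshold.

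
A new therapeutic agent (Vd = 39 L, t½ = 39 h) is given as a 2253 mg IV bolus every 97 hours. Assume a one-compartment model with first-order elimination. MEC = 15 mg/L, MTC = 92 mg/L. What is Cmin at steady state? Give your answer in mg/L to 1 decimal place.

Over one 97-h interval, 97/39 ≈ 2.4872 half-lives elapse, leaving f ≈ 0.1784 of each dose.
Accumulation ratio R = 1/(1 − f) ≈ 1/0.8216 ≈ 1.2171.
Single-dose peak C₀ = D/Vd = 2253/39 ≈ 57.769 mg/L.
Steady-state peak Cmax,ss = C₀·R ≈ 57.769 × 1.2171 ≈ 70.311 mg/L.
Steady-state trough Cmin,ss = Cmax,ss·f ≈ 70.311 × 0.1784 ≈ 12.543 mg/L.
Trough 12.5 mg/L vs MEC 15 mg/L: subtherapeutic.

12.5 mg/L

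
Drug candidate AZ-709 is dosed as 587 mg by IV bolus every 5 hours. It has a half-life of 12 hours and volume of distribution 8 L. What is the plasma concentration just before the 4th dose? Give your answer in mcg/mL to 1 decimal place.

127.0 mcg/mL

f = (1/2)^(τ/t½) = (1/2)^(5/12) ≈ 0.7492.
C₀ = D/Vd = 587/8 ≈ 73.375 mcg/mL.
Before the 4th dose, 3 doses have been given. Superposition: Cmin = C₀·(f + f² + … + f^3).
≈ 73.375 × (0.7492 + 0.5613 + 0.4205) ≈ 73.375 × 1.7310 ≈ 127.012 mcg/mL.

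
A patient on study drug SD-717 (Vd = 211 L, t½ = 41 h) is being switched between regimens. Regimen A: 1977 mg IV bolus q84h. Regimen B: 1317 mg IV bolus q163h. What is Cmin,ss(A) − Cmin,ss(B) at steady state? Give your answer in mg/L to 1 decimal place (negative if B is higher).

2.6 mg/L

Regimen A: f = (1/2)^(84/41) ≈ 0.2417; Cmin,ss = (1977/211)·f/(1−f) ≈ 2.986 mg/L.
Regimen B: f = (1/2)^(163/41) ≈ 0.0636; Cmin,ss = (1317/211)·f/(1−f) ≈ 0.424 mg/L.
Difference ≈ 2.986 − 0.424 ≈ 2.562 mg/L.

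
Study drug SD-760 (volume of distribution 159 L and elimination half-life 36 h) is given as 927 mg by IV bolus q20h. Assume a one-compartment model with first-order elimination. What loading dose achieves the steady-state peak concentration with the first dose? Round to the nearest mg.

f = (1/2)^(20/36) ≈ 0.680395; accumulation ratio R = 1/(1−f) ≈ 3.12886.
Loading dose to hit Cmax,ss on first dose: D_load = D_maint·R ≈ 927 × 3.12886 ≈ 2900.45 mg.

2900 mg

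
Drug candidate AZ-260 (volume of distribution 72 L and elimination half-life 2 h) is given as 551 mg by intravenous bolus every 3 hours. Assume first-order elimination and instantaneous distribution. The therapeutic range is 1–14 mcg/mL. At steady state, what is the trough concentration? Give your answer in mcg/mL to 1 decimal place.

Over one 3-h interval, 3/2 ≈ 1.5 half-lives elapse, leaving f ≈ 0.3536 of each dose.
Each bolus raises the concentration by D/Vd = 551/72 ≈ 7.653 mcg/mL.
Steady-state trough Cmin,ss = C₀·f/(1−f) ≈ 7.653 × 0.3536/0.6464 ≈ 4.186 mcg/mL.
Trough 4.2 mcg/mL vs MEC 1 mcg/mL: adequate.

4.2 mcg/mL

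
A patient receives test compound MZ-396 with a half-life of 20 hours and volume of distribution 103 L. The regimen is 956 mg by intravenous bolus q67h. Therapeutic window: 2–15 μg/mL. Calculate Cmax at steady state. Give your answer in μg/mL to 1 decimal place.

k = ln2/t½ = ln2/20 ≈ 0.034657 h⁻¹; fraction remaining f = e^(−kτ) = e^(−0.034657×67) ≈ 0.0981.
Accumulation ratio R = 1/(1 − f) ≈ 1/0.9019 ≈ 1.1088.
Single-dose peak C₀ = D/Vd = 956/103 ≈ 9.282 μg/mL.
Steady-state peak Cmax,ss = C₀·R ≈ 9.282 × 1.1088 ≈ 10.292 μg/mL.
Peak 10.3 μg/mL vs MTC 15 μg/mL: below toxic threshold.

10.3 μg/mL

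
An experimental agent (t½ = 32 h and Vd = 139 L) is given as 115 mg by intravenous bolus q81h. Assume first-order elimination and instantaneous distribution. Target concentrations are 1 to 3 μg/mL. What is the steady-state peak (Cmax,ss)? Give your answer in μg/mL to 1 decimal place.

k = ln2/t½ = ln2/32 ≈ 0.021661 h⁻¹; fraction remaining f = e^(−kτ) = e^(−0.021661×81) ≈ 0.1730.
At steady state, accumulation factor R = 1/(1 − e^(−kτ)) ≈ 1.2092.
Each bolus raises the concentration by D/Vd = 115/139 ≈ 0.827 μg/mL.
Steady-state peak Cmax,ss = C₀·R ≈ 0.827 × 1.2092 ≈ 1.000 μg/mL.
Peak 1.0 μg/mL vs MTC 3 μg/mL: below toxic threshold.

1.0 μg/mL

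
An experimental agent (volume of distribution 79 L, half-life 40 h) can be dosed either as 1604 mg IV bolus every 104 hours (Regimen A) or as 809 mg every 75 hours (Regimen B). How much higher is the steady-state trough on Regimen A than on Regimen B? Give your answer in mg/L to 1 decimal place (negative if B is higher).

Regimen A: f = (1/2)^(104/40) ≈ 0.1649; Cmin,ss = (1604/79)·f/(1−f) ≈ 4.009 mg/L.
Regimen B: f = (1/2)^(75/40) ≈ 0.2726; Cmin,ss = (809/79)·f/(1−f) ≈ 3.838 mg/L.
Difference ≈ 4.009 − 3.838 ≈ 0.171 mg/L.

0.2 mg/L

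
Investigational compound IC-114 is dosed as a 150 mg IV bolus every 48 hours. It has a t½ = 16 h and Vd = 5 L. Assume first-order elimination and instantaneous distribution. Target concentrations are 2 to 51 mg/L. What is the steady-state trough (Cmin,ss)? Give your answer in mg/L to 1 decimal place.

4.3 mg/L

τ = 48 h = 3 half-lives, so f = (1/2)^3 = 0.125.
Accumulation ratio R = 1/(1 − f) = 1/0.875 = 8/7.
Single-dose peak C₀ = D/Vd = 150/5 = 30 mg/L.
Steady-state peak Cmax,ss = C₀·R = 30 × 8/7 ≈ 34.286 mg/L.
Steady-state trough Cmin,ss = Cmax,ss·f ≈ 34.286 × 0.125 ≈ 4.286 mg/L.
Trough 4.3 mg/L vs MEC 2 mg/L: adequate.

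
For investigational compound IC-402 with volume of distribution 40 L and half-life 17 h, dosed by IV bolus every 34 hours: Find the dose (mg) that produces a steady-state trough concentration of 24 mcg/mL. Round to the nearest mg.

τ/t½ = 34/17 ≈ 2, so f = (1/2)^(34/17) ≈ 0.250000.
Cmin,ss = (D/Vd)·f/(1−f), so D = Cmin,ss·Vd·(1−f)/f.
D = 24 × 40 × (1−f)/f ≈ 24 × 40 × 3.00000 ≈ 2880.00 mg.

2880 mg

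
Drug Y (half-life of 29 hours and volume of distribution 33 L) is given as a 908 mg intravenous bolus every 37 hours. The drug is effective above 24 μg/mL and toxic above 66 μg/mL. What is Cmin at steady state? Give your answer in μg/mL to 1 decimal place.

τ/t½ = 37/29 ≈ 1.2759, so fraction remaining f = (1/2)^(37/29) ≈ 0.4130.
At steady state, accumulation factor R = 1/(1 − e^(−kτ)) ≈ 1.7036.
Each bolus raises the concentration by D/Vd = 908/33 ≈ 27.515 μg/mL.
Cmax,ss = C₀/(1 − f) ≈ 27.515/0.5870 ≈ 46.874 μg/mL.
Steady-state trough Cmin,ss = Cmax,ss·f ≈ 46.874 × 0.4130 ≈ 19.359 μg/mL.
Trough 19.4 μg/mL vs MEC 24 μg/mL: subtherapeutic.

19.4 μg/mL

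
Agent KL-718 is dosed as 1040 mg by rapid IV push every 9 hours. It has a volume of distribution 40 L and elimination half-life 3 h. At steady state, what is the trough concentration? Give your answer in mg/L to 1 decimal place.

τ = 9 h = 3 half-lives, so f = (1/2)^3 = 0.125.
Accumulation ratio R = 1/(1 − f) = 1/0.875 = 8/7.
Single-dose peak C₀ = D/Vd = 1040/40 = 26 mg/L.
Steady-state peak Cmax,ss = C₀·R = 26 × 8/7 ≈ 29.714 mg/L.
Steady-state trough Cmin,ss = Cmax,ss·f ≈ 29.714 × 0.125 ≈ 3.714 mg/L.

3.7 mg/L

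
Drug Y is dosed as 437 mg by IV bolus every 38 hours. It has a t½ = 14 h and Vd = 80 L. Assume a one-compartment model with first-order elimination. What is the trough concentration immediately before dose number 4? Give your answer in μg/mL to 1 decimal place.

f = (1/2)^(τ/t½) = (1/2)^(38/14) ≈ 0.1524.
C₀ = D/Vd = 437/80 ≈ 5.463 μg/mL.
Before the 4th dose, 3 doses have been given. Superposition: Cmin = C₀·(f + f² + … + f^3).
≈ 5.463 × (0.1524 + 0.0232 + 0.0035) ≈ 5.463 × 0.1791 ≈ 0.978 μg/mL.

1.0 μg/mL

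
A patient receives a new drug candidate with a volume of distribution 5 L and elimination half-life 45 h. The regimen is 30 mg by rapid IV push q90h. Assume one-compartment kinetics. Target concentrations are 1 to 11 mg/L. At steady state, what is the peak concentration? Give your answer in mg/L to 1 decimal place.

τ = 90 h = 2 half-lives, so f = (1/2)^2 = 0.25.
At steady state, R = 1/(1 − 0.25) = 4/3.
Single-dose peak C₀ = D/Vd = 30/5 = 6 mg/L.
Steady-state peak Cmax,ss = C₀·R = 6 × 4/3 ≈ 8.000 mg/L.
Peak 8.0 mg/L vs MTC 11 mg/L: below toxic threshold.

8.0 mg/L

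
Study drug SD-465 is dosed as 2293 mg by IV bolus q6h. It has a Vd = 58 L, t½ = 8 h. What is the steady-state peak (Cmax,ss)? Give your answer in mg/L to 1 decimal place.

97.5 mg/L

k = ln2/t½ = ln2/8 ≈ 0.086643 h⁻¹; fraction remaining f = e^(−kτ) = e^(−0.086643×6) ≈ 0.5946.
At steady state, accumulation factor R = 1/(1 − e^(−kτ)) ≈ 2.4667.
Single-dose peak C₀ = D/Vd = 2293/58 ≈ 39.534 mg/L.
Steady-state peak Cmax,ss = C₀·R ≈ 39.534 × 2.4667 ≈ 97.519 mg/L.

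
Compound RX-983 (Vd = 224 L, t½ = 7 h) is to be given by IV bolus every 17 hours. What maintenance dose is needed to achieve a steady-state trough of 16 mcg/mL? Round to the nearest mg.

15711 mg

τ/t½ = 17/7 ≈ 2.4286, so f = (1/2)^(17/7) ≈ 0.185749.
Cmin,ss = (D/Vd)·f/(1−f), so D = Cmin,ss·Vd·(1−f)/f.
D = 16 × 224 × (1−f)/f ≈ 16 × 224 × 4.38361 ≈ 15710.86 mg.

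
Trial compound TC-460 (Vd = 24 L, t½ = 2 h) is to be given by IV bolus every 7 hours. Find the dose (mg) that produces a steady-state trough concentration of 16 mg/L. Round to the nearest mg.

τ/t½ = 7/2 ≈ 3.5, so f = (1/2)^(7/2) ≈ 0.088388.
Cmin,ss = (D/Vd)·f/(1−f), so D = Cmin,ss·Vd·(1−f)/f.
D = 16 × 24 × (1−f)/f ≈ 16 × 24 × 10.31375 ≈ 3960.48 mg.

3960 mg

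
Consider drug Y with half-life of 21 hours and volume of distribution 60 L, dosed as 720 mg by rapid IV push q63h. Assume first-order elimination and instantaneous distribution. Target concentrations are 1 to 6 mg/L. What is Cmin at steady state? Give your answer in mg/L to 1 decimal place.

The dosing interval is 3 half-lives, so f = 2^(−3) = 0.125.
Accumulation ratio R = 1/(1 − f) = 1/0.875 = 8/7.
Single-dose peak C₀ = D/Vd = 720/60 = 12 mg/L.
Steady-state peak Cmax,ss = C₀·R = 12 × 8/7 ≈ 13.714 mg/L.
Steady-state trough Cmin,ss = Cmax,ss·f ≈ 13.714 × 0.125 ≈ 1.714 mg/L.
Trough 1.7 mg/L vs MEC 1 mg/L: adequate.

1.7 mg/L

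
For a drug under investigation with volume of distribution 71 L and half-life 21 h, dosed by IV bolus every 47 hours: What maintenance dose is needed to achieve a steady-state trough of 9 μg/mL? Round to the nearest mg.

2376 mg

τ/t½ = 47/21 ≈ 2.2381, so f = (1/2)^(47/21) ≈ 0.211966.
Cmin,ss = (D/Vd)·f/(1−f), so D = Cmin,ss·Vd·(1−f)/f.
D = 9 × 71 × (1−f)/f ≈ 9 × 71 × 3.71774 ≈ 2375.64 mg.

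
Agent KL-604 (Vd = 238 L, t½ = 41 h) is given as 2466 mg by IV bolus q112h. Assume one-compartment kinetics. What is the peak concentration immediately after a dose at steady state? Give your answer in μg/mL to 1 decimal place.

12.2 μg/mL

k = ln2/t½ = ln2/41 ≈ 0.016906 h⁻¹; fraction remaining f = e^(−kτ) = e^(−0.016906×112) ≈ 0.1505.
At steady state, accumulation factor R = 1/(1 − e^(−kτ)) ≈ 1.1772.
Single-dose peak C₀ = D/Vd = 2466/238 ≈ 10.361 μg/mL.
Cmax,ss = C₀/(1 − f) ≈ 10.361/0.8495 ≈ 12.197 μg/mL.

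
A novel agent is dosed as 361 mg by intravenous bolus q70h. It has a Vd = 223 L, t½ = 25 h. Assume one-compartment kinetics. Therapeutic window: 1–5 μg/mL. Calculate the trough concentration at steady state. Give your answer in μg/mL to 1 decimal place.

k = ln2/t½ = ln2/25 ≈ 0.027726 h⁻¹; fraction remaining f = e^(−kτ) = e^(−0.027726×70) ≈ 0.1436.
At steady state, accumulation factor R = 1/(1 − e^(−kτ)) ≈ 1.1677.
Each bolus raises the concentration by D/Vd = 361/223 ≈ 1.619 μg/mL.
Steady-state peak Cmax,ss = C₀·R ≈ 1.619 × 1.1677 ≈ 1.891 μg/mL.
One interval later, Cmin,ss = Cmax,ss·e^(−kτ) ≈ 1.891 × 0.1436 ≈ 0.272 μg/mL.
Trough 0.3 μg/mL vs MEC 1 μg/mL: subtherapeutic.

0.3 μg/mL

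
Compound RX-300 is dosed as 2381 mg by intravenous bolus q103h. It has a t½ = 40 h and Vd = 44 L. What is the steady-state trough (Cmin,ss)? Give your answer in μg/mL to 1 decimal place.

k = ln2/t½ = ln2/40 ≈ 0.017329 h⁻¹; fraction remaining f = e^(−kτ) = e^(−0.017329×103) ≈ 0.1678.
Single-dose peak C₀ = D/Vd = 2381/44 ≈ 54.114 μg/mL.
Steady-state trough Cmin,ss = C₀·f/(1−f) ≈ 54.114 × 0.1678/0.8322 ≈ 10.911 μg/mL.

10.9 μg/mL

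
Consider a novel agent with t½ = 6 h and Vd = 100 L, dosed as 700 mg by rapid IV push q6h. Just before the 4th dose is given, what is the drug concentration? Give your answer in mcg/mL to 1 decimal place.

6.1 mcg/mL

f = (1/2)^(τ/t½) = (1/2)^(6/6) ≈ 0.5000.
C₀ = D/Vd = 700/100 ≈ 7.000 mcg/mL.
Before the 4th dose, 3 doses have been given. Superposition: Cmin = C₀·(f + f² + … + f^3).
≈ 7.000 × (0.5000 + 0.2500 + 0.1250) ≈ 7.000 × 0.8750 ≈ 6.125 mcg/mL.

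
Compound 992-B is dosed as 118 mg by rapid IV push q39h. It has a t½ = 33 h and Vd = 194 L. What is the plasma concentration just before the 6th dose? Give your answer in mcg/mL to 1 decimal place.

0.5 mcg/mL

f = (1/2)^(τ/t½) = (1/2)^(39/33) ≈ 0.4408.
C₀ = D/Vd = 118/194 ≈ 0.608 mcg/mL.
Before the 6th dose, 5 doses have been given. Superposition: Cmin = C₀·(f + f² + … + f^5).
≈ 0.608 × (0.4408 + 0.1943 + 0.0856 + 0.0378 + 0.0166) ≈ 0.608 × 0.7751 ≈ 0.471 mcg/mL.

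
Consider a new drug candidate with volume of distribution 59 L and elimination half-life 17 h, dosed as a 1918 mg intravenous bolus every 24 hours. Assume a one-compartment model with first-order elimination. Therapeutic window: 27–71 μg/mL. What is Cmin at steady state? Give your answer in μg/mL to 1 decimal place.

19.6 μg/mL

k = ln2/t½ = ln2/17 ≈ 0.040773 h⁻¹; fraction remaining f = e^(−kτ) = e^(−0.040773×24) ≈ 0.3759.
Single-dose peak C₀ = D/Vd = 1918/59 ≈ 32.508 μg/mL.
Steady-state trough Cmin,ss = C₀·f/(1−f) ≈ 32.508 × 0.3759/0.6241 ≈ 19.580 μg/mL.
Trough 19.6 μg/mL vs MEC 27 μg/mL: subtherapeutic.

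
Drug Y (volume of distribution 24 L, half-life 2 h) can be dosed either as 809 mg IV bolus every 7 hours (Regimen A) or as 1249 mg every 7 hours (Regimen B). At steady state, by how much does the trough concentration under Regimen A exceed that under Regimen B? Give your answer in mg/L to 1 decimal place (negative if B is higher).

Regimen A: f = (1/2)^(7/2) ≈ 0.0884; Cmin,ss = (809/24)·f/(1−f) ≈ 3.269 mg/L.
Regimen B: f = (1/2)^(7/2) ≈ 0.0884; Cmin,ss = (1249/24)·f/(1−f) ≈ 5.047 mg/L.
Difference ≈ 3.269 − 5.047 ≈ -1.778 mg/L.

-1.8 mg/L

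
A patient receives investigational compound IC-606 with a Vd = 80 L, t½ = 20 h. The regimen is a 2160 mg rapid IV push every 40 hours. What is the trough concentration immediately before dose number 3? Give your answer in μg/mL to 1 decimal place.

f = (1/2)^(τ/t½) = (1/2)^(40/20) ≈ 0.2500.
C₀ = D/Vd = 2160/80 ≈ 27.000 μg/mL.
Before the 3rd dose, 2 doses have been given. Superposition: Cmin = C₀·(f + f²).
≈ 27.000 × (0.2500 + 0.0625) ≈ 27.000 × 0.3125 ≈ 8.438 μg/mL.

8.4 μg/mL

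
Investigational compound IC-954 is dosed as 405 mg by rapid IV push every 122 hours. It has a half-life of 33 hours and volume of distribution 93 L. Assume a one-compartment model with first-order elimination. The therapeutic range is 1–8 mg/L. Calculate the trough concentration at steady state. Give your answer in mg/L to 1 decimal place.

0.4 mg/L

Over one 122-h interval, 122/33 ≈ 3.697 half-lives elapse, leaving f ≈ 0.0771 of each dose.
At steady state, accumulation factor R = 1/(1 − e^(−kτ)) ≈ 1.0835.
Each bolus raises the concentration by D/Vd = 405/93 ≈ 4.355 mg/L.
Steady-state peak Cmax,ss = C₀·R ≈ 4.355 × 1.0835 ≈ 4.719 mg/L.
Steady-state trough Cmin,ss = Cmax,ss·f ≈ 4.719 × 0.0771 ≈ 0.364 mg/L.
Trough 0.4 mg/L vs MEC 1 mg/L: subtherapeutic.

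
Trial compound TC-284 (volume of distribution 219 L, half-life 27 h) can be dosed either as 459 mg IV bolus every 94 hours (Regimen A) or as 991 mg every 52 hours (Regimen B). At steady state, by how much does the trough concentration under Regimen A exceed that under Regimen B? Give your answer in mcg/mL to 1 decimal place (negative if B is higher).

-1.4 mcg/mL

Regimen A: f = (1/2)^(94/27) ≈ 0.0895; Cmin,ss = (459/219)·f/(1−f) ≈ 0.206 mcg/mL.
Regimen B: f = (1/2)^(52/27) ≈ 0.2632; Cmin,ss = (991/219)·f/(1−f) ≈ 1.616 mcg/mL.
Difference ≈ 0.206 − 1.616 ≈ -1.410 mcg/mL.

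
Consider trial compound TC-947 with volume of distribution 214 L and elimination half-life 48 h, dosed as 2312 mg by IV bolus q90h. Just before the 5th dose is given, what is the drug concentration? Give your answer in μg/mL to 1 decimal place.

f = (1/2)^(τ/t½) = (1/2)^(90/48) ≈ 0.2726.
C₀ = D/Vd = 2312/214 ≈ 10.804 μg/mL.
Before the 5th dose, 4 doses have been given. Superposition: Cmin = C₀·(f + f² + … + f^4).
≈ 10.804 × (0.2726 + 0.0743 + 0.0203 + 0.0055) ≈ 10.804 × 0.3727 ≈ 4.027 μg/mL.

4.0 μg/mL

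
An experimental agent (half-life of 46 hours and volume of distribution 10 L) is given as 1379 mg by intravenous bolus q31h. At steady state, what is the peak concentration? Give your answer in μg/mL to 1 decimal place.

369.5 μg/mL

k = ln2/t½ = ln2/46 ≈ 0.015068 h⁻¹; fraction remaining f = e^(−kτ) = e^(−0.015068×31) ≈ 0.6268.
Accumulation ratio R = 1/(1 − f) ≈ 1/0.3732 ≈ 2.6795.
Single-dose peak C₀ = D/Vd = 1379/10 ≈ 137.900 μg/mL.
Steady-state peak Cmax,ss = C₀·R ≈ 137.900 × 2.6795 ≈ 369.503 μg/mL.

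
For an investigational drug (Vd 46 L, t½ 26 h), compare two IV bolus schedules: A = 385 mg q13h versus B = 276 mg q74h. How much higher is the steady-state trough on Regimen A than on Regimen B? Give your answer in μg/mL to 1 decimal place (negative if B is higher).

Regimen A: f = (1/2)^(13/26) ≈ 0.7071; Cmin,ss = (385/46)·f/(1−f) ≈ 20.205 μg/mL.
Regimen B: f = (1/2)^(74/26) ≈ 0.1391; Cmin,ss = (276/46)·f/(1−f) ≈ 0.969 μg/mL.
Difference ≈ 20.205 − 0.969 ≈ 19.236 μg/mL.

19.2 μg/mL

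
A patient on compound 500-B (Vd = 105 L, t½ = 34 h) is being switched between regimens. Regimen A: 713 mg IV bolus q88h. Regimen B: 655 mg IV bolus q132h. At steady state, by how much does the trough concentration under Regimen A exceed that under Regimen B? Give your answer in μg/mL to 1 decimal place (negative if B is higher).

0.9 μg/mL

Regimen A: f = (1/2)^(88/34) ≈ 0.1663; Cmin,ss = (713/105)·f/(1−f) ≈ 1.355 μg/mL.
Regimen B: f = (1/2)^(132/34) ≈ 0.0678; Cmin,ss = (655/105)·f/(1−f) ≈ 0.454 μg/mL.
Difference ≈ 1.355 − 0.454 ≈ 0.901 μg/mL.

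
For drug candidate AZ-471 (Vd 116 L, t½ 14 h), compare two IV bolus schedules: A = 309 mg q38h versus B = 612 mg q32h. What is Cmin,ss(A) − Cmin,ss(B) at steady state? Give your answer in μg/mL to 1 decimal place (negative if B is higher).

Regimen A: f = (1/2)^(38/14) ≈ 0.1524; Cmin,ss = (309/116)·f/(1−f) ≈ 0.479 μg/mL.
Regimen B: f = (1/2)^(32/14) ≈ 0.2051; Cmin,ss = (612/116)·f/(1−f) ≈ 1.361 μg/mL.
Difference ≈ 0.479 − 1.361 ≈ -0.882 μg/mL.

-0.9 μg/mL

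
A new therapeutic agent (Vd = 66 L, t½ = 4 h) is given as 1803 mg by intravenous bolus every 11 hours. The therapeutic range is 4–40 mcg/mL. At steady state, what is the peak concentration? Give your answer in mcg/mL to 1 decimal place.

τ/t½ = 11/4 ≈ 2.75, so fraction remaining f = (1/2)^(11/4) ≈ 0.1487.
Accumulation ratio R = 1/(1 − f) ≈ 1/0.8513 ≈ 1.1747.
Each bolus raises the concentration by D/Vd = 1803/66 ≈ 27.318 mcg/mL.
Steady-state peak Cmax,ss = C₀·R ≈ 27.318 × 1.1747 ≈ 32.090 mcg/mL.
Peak 32.1 mcg/mL vs MTC 40 mcg/mL: below toxic threshold.

32.1 mcg/mL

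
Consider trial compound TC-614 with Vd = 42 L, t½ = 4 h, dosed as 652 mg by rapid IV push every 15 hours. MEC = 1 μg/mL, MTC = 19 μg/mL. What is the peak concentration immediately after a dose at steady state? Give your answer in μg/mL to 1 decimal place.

k = ln2/t½ = ln2/4 ≈ 0.173287 h⁻¹; fraction remaining f = e^(−kτ) = e^(−0.173287×15) ≈ 0.0743.
Accumulation ratio R = 1/(1 − f) ≈ 1/0.9257 ≈ 1.0803.
Single-dose peak C₀ = D/Vd = 652/42 ≈ 15.524 μg/mL.
Cmax,ss = C₀/(1 − f) ≈ 15.524/0.9257 ≈ 16.770 μg/mL.
Peak 16.8 μg/mL vs MTC 19 μg/mL: below toxic threshold.

16.8 μg/mL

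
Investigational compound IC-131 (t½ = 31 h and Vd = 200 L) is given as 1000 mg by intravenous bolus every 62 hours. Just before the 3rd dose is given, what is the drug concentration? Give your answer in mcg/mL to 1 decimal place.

1.6 mcg/mL

f = (1/2)^(τ/t½) = (1/2)^(62/31) ≈ 0.2500.
C₀ = D/Vd = 1000/200 ≈ 5.000 mcg/mL.
Before the 3rd dose, 2 doses have been given. Superposition: Cmin = C₀·(f + f²).
≈ 5.000 × (0.2500 + 0.0625) ≈ 5.000 × 0.3125 ≈ 1.562 mcg/mL.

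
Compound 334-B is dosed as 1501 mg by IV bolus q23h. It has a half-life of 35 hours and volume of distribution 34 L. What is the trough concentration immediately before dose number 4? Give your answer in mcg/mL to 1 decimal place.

f = (1/2)^(τ/t½) = (1/2)^(23/35) ≈ 0.6341.
C₀ = D/Vd = 1501/34 ≈ 44.147 mcg/mL.
Before the 4th dose, 3 doses have been given. Superposition: Cmin = C₀·(f + f² + … + f^3).
≈ 44.147 × (0.6341 + 0.4021 + 0.2550) ≈ 44.147 × 1.2912 ≈ 57.003 mcg/mL.

57.0 mcg/mL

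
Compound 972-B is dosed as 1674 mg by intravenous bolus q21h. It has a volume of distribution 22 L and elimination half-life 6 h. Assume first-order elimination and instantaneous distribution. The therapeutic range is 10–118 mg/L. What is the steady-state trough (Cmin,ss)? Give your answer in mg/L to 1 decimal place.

k = ln2/t½ = ln2/6 ≈ 0.115525 h⁻¹; fraction remaining f = e^(−kτ) = e^(−0.115525×21) ≈ 0.0884.
Accumulation ratio R = 1/(1 − f) ≈ 1/0.9116 ≈ 1.0970.
Each bolus raises the concentration by D/Vd = 1674/22 ≈ 76.091 mg/L.
Cmax,ss = C₀/(1 − f) ≈ 76.091/0.9116 ≈ 83.470 mg/L.
One interval later, Cmin,ss = Cmax,ss·e^(−kτ) ≈ 83.470 × 0.0884 ≈ 7.379 mg/L.
Trough 7.4 mg/L vs MEC 10 mg/L: subtherapeutic.

7.4 mg/L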